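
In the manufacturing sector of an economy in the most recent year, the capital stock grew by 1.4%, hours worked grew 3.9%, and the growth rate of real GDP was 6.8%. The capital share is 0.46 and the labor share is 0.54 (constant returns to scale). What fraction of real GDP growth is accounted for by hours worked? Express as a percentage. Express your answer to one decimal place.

31.0%

Labor's share = 1 − 0.46 = 0.54.
Hours worked contributed 0.54 × 3.9 = 2.106 pp.
Share of growth = 2.106 / 6.8 × 100 = 30.971%.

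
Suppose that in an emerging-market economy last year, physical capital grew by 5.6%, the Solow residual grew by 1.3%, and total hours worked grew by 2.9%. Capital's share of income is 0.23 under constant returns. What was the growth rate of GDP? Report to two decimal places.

Labor's share = 1 − 0.23 = 0.77.
Physical capital: 0.23 × 5.6 = 1.288 pp.
Total hours worked: 0.77 × 2.9 = 2.233 pp.
Output growth = 1.3 + 3.521 = 4.821%.

4.82%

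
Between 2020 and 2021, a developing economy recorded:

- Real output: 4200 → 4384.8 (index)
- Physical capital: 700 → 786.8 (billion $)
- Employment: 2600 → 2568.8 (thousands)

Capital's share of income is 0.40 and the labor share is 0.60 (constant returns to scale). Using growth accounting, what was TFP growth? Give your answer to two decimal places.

TFP grew 0.16%.

Real output growth = (4384.8 − 4200) / 4200 = 4.4%.
Physical capital growth = (786.8 − 700) / 700 = 12.4%.
Employment growth = (2568.8 − 2600) / 2600 = -1.2%.
Labor's share = 1 − 0.4 = 0.6.
Physical capital: 0.4 × 12.4 = 4.96 pp.
Employment: 0.6 × (-1.2) = -0.72 pp.
TFP growth = 4.4 − 4.24 = 0.16%.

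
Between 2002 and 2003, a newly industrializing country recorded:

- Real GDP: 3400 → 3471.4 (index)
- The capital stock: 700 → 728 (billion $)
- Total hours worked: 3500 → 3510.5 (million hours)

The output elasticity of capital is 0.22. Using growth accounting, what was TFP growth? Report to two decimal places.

Real GDP growth = (3471.4 − 3400) / 3400 = 2.1%.
The capital stock growth = (728 − 700) / 700 = 4%.
Total hours worked growth = (3510.5 − 3500) / 3500 = 0.3%.
Labor's share = 1 − 0.22 = 0.78.
The capital stock: 0.22 × 4 = 0.88 pp.
Total hours worked: 0.78 × 0.3 = 0.234 pp.
TFP growth = 2.1 − 1.114 = 0.986%.

TFP growth was 0.99%.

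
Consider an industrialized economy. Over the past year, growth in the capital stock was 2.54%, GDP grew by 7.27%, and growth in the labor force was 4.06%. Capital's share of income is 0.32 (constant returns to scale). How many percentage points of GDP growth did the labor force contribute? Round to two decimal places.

2.76 percentage points

Labor's share = 1 − 0.32 = 0.68.
Contribution = share × growth = 0.68 × 4.06 = 2.7608 pp.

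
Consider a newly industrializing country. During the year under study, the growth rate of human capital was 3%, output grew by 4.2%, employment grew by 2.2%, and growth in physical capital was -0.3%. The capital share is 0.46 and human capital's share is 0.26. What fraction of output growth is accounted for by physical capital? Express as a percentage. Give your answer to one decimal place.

Physical capital accounted for -3.3% of growth.

Physical capital contributed 0.46 × (-0.3) = -0.138 pp.
Share of growth = -0.138 / 4.2 × 100 = -3.286%.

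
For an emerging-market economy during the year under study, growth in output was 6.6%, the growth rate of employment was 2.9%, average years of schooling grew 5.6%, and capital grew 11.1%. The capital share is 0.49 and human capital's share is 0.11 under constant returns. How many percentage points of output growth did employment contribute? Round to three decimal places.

Labor's share = 1 − 0.49 − 0.11 = 0.4.
Contribution = share × growth = 0.4 × 2.9 = 1.16 pp.

1.160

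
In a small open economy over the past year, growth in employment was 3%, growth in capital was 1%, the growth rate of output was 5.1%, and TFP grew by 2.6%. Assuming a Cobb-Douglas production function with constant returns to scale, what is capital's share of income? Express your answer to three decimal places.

gY = gA + α·gK + (1−α)·gL, so gY − gA − gL = α(gK − gL).
5.1 − 2.6 − 3 = α × (1 − 3).
-0.5 = -2 α, so α = 0.25.

0.250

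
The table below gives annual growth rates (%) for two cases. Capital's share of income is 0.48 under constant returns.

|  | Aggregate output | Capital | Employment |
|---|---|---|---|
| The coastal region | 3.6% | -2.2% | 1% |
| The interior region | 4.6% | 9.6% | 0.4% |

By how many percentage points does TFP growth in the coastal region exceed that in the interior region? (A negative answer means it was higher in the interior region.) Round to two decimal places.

4.35 percentage points

Labor's share = 1 − 0.48 = 0.52.
The coastal region: TFP = 3.6 + 1.056 − 0.52 = 4.136%.
The interior region: TFP = 4.6 − 4.608 − 0.208 = -0.216%.
Difference = 4.136 − (-0.216) = 4.352 pp.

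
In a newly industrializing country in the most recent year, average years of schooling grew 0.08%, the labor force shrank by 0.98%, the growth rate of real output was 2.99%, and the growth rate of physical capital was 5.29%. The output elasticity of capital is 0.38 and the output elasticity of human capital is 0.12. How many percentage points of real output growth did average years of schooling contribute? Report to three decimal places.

0.010 pp

Contribution = share × growth = 0.12 × 0.08 = 0.0096 pp.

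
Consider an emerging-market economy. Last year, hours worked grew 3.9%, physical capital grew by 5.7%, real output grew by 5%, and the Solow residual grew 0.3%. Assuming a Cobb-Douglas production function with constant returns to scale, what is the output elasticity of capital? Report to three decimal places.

gY = gA + α·gK + (1−α)·gL, so gY − gA − gL = α(gK − gL).
5 − 0.3 − 3.9 = α × (5.7 − 3.9).
0.8 = 1.8 α, so α = 0.44444.

0.444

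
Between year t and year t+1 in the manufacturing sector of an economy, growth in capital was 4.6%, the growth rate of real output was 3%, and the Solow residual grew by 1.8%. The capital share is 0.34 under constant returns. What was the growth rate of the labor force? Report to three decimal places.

Labor's share = 1 − 0.34 = 0.66.
gY = gA + 0.34×4.6 + 0.66×g.
0.66×g = 3 − 1.8 − 1.564 = -0.364.
g = -0.364 / 0.66 = -0.55152%.

-0.552%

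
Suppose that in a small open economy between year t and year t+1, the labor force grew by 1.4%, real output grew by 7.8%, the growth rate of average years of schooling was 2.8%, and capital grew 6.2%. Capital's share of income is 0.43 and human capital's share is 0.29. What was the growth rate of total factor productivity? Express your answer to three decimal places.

Labor's share = 1 − 0.43 − 0.29 = 0.28.
Capital: 0.43 × 6.2 = 2.666 pp.
Average years of schooling: 0.29 × 2.8 = 0.812 pp.
The labor force: 0.28 × 1.4 = 0.392 pp.
TFP growth = 7.8 − 3.87 = 3.93%.

3.930%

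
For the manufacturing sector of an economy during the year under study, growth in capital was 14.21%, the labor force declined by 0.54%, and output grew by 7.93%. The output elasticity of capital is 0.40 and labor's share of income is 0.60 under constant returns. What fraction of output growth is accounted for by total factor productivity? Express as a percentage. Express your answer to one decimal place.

Labor's share = 1 − 0.4 = 0.6.
Capital: 0.4 × 14.21 = 5.684 pp.
The labor force: 0.6 × (-0.54) = -0.324 pp.
TFP growth = 7.93 − 5.36 = 2.57%.
TFP share of growth = 2.57 / 7.93 × 100 = 32.409%.

32.4%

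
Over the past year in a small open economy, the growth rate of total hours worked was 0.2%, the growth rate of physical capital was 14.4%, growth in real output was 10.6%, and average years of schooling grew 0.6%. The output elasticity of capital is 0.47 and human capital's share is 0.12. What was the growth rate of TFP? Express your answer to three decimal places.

Labor's share = 1 − 0.47 − 0.12 = 0.41.
Physical capital: 0.47 × 14.4 = 6.768 pp.
Average years of schooling: 0.12 × 0.6 = 0.072 pp.
Total hours worked: 0.41 × 0.2 = 0.082 pp.
TFP growth = 10.6 − 6.922 = 3.678%.

3.678%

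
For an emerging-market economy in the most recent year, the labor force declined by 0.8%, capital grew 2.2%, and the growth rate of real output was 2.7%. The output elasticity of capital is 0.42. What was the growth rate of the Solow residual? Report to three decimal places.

2.240%

Labor's share = 1 − 0.42 = 0.58.
Capital: 0.42 × 2.2 = 0.924 pp.
The labor force: 0.58 × (-0.8) = -0.464 pp.
TFP growth = 2.7 − 0.46 = 2.24%.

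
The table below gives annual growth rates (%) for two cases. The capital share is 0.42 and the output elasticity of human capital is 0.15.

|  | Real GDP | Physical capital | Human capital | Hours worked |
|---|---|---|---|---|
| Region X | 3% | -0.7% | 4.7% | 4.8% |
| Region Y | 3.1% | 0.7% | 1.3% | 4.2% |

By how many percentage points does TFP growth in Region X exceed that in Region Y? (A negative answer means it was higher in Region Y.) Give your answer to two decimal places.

-0.28 percentage points

Labor's share = 1 − 0.42 − 0.15 = 0.43.
Region X: TFP = 3 + 0.294 − 0.705 − 2.064 = 0.525%.
Region Y: TFP = 3.1 − 0.294 − 0.195 − 1.806 = 0.805%.
Difference = 0.525 − (0.805) = -0.28 pp.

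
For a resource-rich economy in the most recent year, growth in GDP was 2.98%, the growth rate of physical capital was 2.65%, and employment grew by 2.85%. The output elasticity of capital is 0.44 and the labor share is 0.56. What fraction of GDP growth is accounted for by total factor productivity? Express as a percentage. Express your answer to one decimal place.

Labor's share = 1 − 0.44 = 0.56.
Physical capital: 0.44 × 2.65 = 1.166 pp.
Employment: 0.56 × 2.85 = 1.596 pp.
TFP growth = 2.98 − 2.762 = 0.218%.
TFP share of growth = 0.218 / 2.98 × 100 = 7.315%.

7.3%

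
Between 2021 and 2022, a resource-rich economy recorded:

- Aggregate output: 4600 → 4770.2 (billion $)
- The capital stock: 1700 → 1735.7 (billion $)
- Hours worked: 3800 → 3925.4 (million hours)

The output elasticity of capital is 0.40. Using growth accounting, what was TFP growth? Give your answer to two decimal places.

Aggregate output growth = (4770.2 − 4600) / 4600 = 3.7%.
The capital stock growth = (1735.7 − 1700) / 1700 = 2.1%.
Hours worked growth = (3925.4 − 3800) / 3800 = 3.3%.
Labor's share = 1 − 0.4 = 0.6.
The capital stock: 0.4 × 2.1 = 0.84 pp.
Hours worked: 0.6 × 3.3 = 1.98 pp.
TFP growth = 3.7 − 2.82 = 0.88%.

TFP growth was 0.88%.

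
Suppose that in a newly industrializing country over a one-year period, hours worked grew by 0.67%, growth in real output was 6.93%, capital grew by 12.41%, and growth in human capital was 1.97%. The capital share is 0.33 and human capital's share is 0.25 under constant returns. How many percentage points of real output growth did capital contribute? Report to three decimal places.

4.095

Contribution = share × growth = 0.33 × 12.41 = 4.0953 pp.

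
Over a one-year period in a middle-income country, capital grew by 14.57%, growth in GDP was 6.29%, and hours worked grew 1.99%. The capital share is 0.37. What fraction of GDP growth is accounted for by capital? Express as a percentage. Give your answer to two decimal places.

Capital contributed 0.37 × 14.57 = 5.3909 pp.
Share of growth = 5.3909 / 6.29 × 100 = 85.7059%.

85.71%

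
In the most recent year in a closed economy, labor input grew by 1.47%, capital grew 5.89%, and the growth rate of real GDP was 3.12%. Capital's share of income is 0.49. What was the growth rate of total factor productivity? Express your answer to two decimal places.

-0.52%

Labor's share = 1 − 0.49 = 0.51.
Capital: 0.49 × 5.89 = 2.8861 pp.
Labor input: 0.51 × 1.47 = 0.7497 pp.
TFP growth = 3.12 − 3.6358 = -0.5158%.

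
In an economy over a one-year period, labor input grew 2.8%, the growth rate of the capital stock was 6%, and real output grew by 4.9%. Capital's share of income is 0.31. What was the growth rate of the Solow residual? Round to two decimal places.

1.11%

Labor's share = 1 − 0.31 = 0.69.
The capital stock: 0.31 × 6 = 1.86 pp.
Labor input: 0.69 × 2.8 = 1.932 pp.
TFP growth = 4.9 − 3.792 = 1.108%.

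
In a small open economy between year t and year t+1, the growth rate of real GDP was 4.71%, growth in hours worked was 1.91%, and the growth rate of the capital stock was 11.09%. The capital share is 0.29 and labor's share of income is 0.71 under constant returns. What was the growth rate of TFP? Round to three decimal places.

TFP grew 0.138%.

Labor's share = 1 − 0.29 = 0.71.
The capital stock: 0.29 × 11.09 = 3.2161 pp.
Hours worked: 0.71 × 1.91 = 1.3561 pp.
TFP growth = 4.71 − 4.5722 = 0.1378%.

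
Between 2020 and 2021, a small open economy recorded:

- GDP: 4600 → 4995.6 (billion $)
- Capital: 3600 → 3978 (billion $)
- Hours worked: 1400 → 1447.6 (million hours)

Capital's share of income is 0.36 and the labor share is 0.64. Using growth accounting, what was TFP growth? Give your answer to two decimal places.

GDP growth = (4995.6 − 4600) / 4600 = 8.6%.
Capital growth = (3978 − 3600) / 3600 = 10.5%.
Hours worked growth = (1447.6 − 1400) / 1400 = 3.4%.
Labor's share = 1 − 0.36 = 0.64.
Capital: 0.36 × 10.5 = 3.78 pp.
Hours worked: 0.64 × 3.4 = 2.176 pp.
TFP growth = 8.6 − 5.956 = 2.644%.

TFP grew 2.64%.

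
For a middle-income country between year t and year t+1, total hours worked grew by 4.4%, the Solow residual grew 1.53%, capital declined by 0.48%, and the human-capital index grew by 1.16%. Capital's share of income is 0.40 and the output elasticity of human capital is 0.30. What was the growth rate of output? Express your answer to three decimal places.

Labor's share = 1 − 0.4 − 0.3 = 0.3.
Capital: 0.4 × (-0.48) = -0.192 pp.
The human-capital index: 0.3 × 1.16 = 0.348 pp.
Total hours worked: 0.3 × 4.4 = 1.32 pp.
Output growth = 1.53 + 1.476 = 3.006%.

Output growth was 3.006%.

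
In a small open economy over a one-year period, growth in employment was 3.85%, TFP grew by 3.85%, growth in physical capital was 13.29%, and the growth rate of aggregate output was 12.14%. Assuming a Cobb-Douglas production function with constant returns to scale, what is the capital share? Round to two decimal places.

α = 0.47

gY = gA + α·gK + (1−α)·gL, so gY − gA − gL = α(gK − gL).
12.14 − 3.85 − 3.85 = α × (13.29 − 3.85).
4.44 = 9.44 α, so α = 0.4703.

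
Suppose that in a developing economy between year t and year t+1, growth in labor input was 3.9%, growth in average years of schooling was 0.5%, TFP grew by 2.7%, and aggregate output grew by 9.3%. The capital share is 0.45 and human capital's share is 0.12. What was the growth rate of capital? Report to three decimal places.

Labor's share = 1 − 0.45 − 0.12 = 0.43.
gY = gA + 0.12×0.5 + 0.43×3.9 + 0.45×g.
0.45×g = 9.3 − 2.7 − 1.737 = 4.863.
g = 4.863 / 0.45 = 10.80667%.

Capital grew 10.807%.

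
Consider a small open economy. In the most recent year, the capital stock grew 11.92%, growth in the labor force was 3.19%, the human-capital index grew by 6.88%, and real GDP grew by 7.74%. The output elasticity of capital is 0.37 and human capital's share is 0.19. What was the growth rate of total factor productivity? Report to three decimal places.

Labor's share = 1 − 0.37 − 0.19 = 0.44.
The capital stock: 0.37 × 11.92 = 4.4104 pp.
The human-capital index: 0.19 × 6.88 = 1.3072 pp.
The labor force: 0.44 × 3.19 = 1.4036 pp.
TFP growth = 7.74 − 7.1212 = 0.6188%.

Total factor productivity grew 0.619%.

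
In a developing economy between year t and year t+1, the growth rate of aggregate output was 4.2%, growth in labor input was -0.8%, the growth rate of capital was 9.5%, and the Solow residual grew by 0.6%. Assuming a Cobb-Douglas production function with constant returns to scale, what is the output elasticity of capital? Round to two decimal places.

The output elasticity of capital is 0.43.

gY = gA + α·gK + (1−α)·gL, so gY − gA − gL = α(gK − gL).
4.2 − 0.6 + 0.8 = α × (9.5 − (-0.8)).
4.4 = 10.3 α, so α = 0.4272.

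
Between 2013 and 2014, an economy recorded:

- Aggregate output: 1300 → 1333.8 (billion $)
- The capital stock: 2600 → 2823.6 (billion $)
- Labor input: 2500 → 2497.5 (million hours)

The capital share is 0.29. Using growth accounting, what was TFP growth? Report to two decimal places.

Aggregate output growth = (1333.8 − 1300) / 1300 = 2.6%.
The capital stock growth = (2823.6 − 2600) / 2600 = 8.6%.
Labor input growth = (2497.5 − 2500) / 2500 = -0.1%.
Labor's share = 1 − 0.29 = 0.71.
The capital stock: 0.29 × 8.6 = 2.494 pp.
Labor input: 0.71 × (-0.1) = -0.071 pp.
TFP growth = 2.6 − 2.423 = 0.177%.

0.18%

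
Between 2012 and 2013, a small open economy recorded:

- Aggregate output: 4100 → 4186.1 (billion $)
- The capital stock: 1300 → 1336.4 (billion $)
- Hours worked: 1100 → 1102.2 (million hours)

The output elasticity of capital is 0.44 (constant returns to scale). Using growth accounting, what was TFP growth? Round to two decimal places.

0.76%

Aggregate output growth = (4186.1 − 4100) / 4100 = 2.1%.
The capital stock growth = (1336.4 − 1300) / 1300 = 2.8%.
Hours worked growth = (1102.2 − 1100) / 1100 = 0.2%.
Labor's share = 1 − 0.44 = 0.56.
The capital stock: 0.44 × 2.8 = 1.232 pp.
Hours worked: 0.56 × 0.2 = 0.112 pp.
TFP growth = 2.1 − 1.344 = 0.756%.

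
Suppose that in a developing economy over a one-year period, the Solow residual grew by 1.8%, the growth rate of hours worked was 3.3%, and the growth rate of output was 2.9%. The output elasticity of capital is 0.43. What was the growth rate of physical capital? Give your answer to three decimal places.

Labor's share = 1 − 0.43 = 0.57.
gY = gA + 0.57×3.3 + 0.43×g.
0.43×g = 2.9 − 1.8 − 1.881 = -0.781.
g = -0.781 / 0.43 = -1.81628%.

-1.816%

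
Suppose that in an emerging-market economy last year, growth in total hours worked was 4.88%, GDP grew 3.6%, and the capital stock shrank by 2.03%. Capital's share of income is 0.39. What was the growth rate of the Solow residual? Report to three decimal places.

The Solow residual growth was 1.415%.

Labor's share = 1 − 0.39 = 0.61.
The capital stock: 0.39 × (-2.03) = -0.7917 pp.
Total hours worked: 0.61 × 4.88 = 2.9768 pp.
TFP growth = 3.6 − 2.1851 = 1.4149%.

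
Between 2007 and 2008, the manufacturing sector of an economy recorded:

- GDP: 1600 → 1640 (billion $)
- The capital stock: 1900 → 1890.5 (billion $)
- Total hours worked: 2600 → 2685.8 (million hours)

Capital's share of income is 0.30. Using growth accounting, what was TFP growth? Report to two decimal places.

TFP growth was 0.34%.

GDP growth = (1640 − 1600) / 1600 = 2.5%.
The capital stock growth = (1890.5 − 1900) / 1900 = -0.5%.
Total hours worked growth = (2685.8 − 2600) / 2600 = 3.3%.
Labor's share = 1 − 0.3 = 0.7.
The capital stock: 0.3 × (-0.5) = -0.15 pp.
Total hours worked: 0.7 × 3.3 = 2.31 pp.
TFP growth = 2.5 − 2.16 = 0.34%.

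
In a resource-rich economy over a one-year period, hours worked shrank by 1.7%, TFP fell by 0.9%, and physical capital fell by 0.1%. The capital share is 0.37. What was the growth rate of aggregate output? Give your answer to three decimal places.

-2.008%

Labor's share = 1 − 0.37 = 0.63.
Physical capital: 0.37 × (-0.1) = -0.037 pp.
Hours worked: 0.63 × (-1.7) = -1.071 pp.
Output growth = -0.9 + (-1.108) = -2.008%.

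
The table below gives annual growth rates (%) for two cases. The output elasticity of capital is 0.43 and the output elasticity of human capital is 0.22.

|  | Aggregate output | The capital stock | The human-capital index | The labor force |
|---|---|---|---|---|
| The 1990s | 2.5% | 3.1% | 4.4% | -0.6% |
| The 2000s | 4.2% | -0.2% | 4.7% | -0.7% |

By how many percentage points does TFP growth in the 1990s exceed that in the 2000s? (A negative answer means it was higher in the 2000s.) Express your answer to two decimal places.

Labor's share = 1 − 0.43 − 0.22 = 0.35.
The 1990s: TFP = 2.5 − 1.333 − 0.968 + 0.21 = 0.409%.
The 2000s: TFP = 4.2 + 0.086 − 1.034 + 0.245 = 3.497%.
Difference = 0.409 − (3.497) = -3.088 pp.

-3.09 percentage points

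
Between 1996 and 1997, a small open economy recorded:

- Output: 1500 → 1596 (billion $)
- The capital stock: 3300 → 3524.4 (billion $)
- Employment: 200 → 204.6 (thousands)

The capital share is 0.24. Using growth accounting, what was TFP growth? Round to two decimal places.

Output growth = (1596 − 1500) / 1500 = 6.4%.
The capital stock growth = (3524.4 − 3300) / 3300 = 6.8%.
Employment growth = (204.6 − 200) / 200 = 2.3%.
Labor's share = 1 − 0.24 = 0.76.
The capital stock: 0.24 × 6.8 = 1.632 pp.
Employment: 0.76 × 2.3 = 1.748 pp.
TFP growth = 6.4 − 3.38 = 3.02%.

3.02%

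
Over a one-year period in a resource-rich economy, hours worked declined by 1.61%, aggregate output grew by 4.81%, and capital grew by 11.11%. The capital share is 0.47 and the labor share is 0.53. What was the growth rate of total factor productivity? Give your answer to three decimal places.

Total factor productivity grew 0.442%.

Labor's share = 1 − 0.47 = 0.53.
Capital: 0.47 × 11.11 = 5.2217 pp.
Hours worked: 0.53 × (-1.61) = -0.8533 pp.
TFP growth = 4.81 − 4.3684 = 0.4416%.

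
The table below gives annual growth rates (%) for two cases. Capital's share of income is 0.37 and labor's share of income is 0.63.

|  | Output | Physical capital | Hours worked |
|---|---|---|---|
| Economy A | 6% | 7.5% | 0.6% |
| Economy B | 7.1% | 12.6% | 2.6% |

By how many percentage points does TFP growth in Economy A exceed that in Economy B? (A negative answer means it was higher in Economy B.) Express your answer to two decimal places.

Labor's share = 1 − 0.37 = 0.63.
Economy A: TFP = 6 − 2.775 − 0.378 = 2.847%.
Economy B: TFP = 7.1 − 4.662 − 1.638 = 0.8%.
Difference = 2.847 − (0.8) = 2.047 pp.

2.05 percentage points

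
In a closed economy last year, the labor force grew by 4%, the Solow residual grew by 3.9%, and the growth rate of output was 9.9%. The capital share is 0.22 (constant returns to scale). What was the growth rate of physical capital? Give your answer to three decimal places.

Physical capital grew 13.091%.

Labor's share = 1 − 0.22 = 0.78.
gY = gA + 0.78×4 + 0.22×g.
0.22×g = 9.9 − 3.9 − 3.12 = 2.88.
g = 2.88 / 0.22 = 13.09091%.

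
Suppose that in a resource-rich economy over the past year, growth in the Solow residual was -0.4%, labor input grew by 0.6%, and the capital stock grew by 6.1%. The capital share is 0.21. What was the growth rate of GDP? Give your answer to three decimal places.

1.355%

Labor's share = 1 − 0.21 = 0.79.
The capital stock: 0.21 × 6.1 = 1.281 pp.
Labor input: 0.79 × 0.6 = 0.474 pp.
Output growth = -0.4 + 1.755 = 1.355%.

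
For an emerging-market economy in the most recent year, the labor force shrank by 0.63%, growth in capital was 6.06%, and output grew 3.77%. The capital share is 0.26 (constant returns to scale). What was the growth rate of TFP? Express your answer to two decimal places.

Labor's share = 1 − 0.26 = 0.74.
Capital: 0.26 × 6.06 = 1.5756 pp.
The labor force: 0.74 × (-0.63) = -0.4662 pp.
TFP growth = 3.77 − 1.1094 = 2.6606%.

2.66%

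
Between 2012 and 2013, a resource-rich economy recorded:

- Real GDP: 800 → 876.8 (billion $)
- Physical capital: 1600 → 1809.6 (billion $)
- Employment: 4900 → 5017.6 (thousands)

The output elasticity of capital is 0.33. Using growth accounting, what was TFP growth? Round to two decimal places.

3.67%

Real GDP growth = (876.8 − 800) / 800 = 9.6%.
Physical capital growth = (1809.6 − 1600) / 1600 = 13.1%.
Employment growth = (5017.6 − 4900) / 4900 = 2.4%.
Labor's share = 1 − 0.33 = 0.67.
Physical capital: 0.33 × 13.1 = 4.323 pp.
Employment: 0.67 × 2.4 = 1.608 pp.
TFP growth = 9.6 − 5.931 = 3.669%.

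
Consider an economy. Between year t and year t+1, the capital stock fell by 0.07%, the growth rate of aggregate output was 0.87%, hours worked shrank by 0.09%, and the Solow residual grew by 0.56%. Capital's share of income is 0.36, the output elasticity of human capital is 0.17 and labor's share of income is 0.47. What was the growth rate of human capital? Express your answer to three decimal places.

Human capital growth was 2.221%.

Labor's share = 1 − 0.36 − 0.17 = 0.47.
gY = gA + 0.36×(-0.07) + 0.47×(-0.09) + 0.17×g.
0.17×g = 0.87 − 0.56 + 0.0675 = 0.3775.
g = 0.3775 / 0.17 = 2.22059%.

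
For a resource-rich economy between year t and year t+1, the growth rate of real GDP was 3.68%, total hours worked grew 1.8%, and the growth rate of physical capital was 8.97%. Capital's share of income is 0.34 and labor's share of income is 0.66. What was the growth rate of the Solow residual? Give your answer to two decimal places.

Labor's share = 1 − 0.34 = 0.66.
Physical capital: 0.34 × 8.97 = 3.0498 pp.
Total hours worked: 0.66 × 1.8 = 1.188 pp.
TFP growth = 3.68 − 4.2378 = -0.5578%.

-0.56%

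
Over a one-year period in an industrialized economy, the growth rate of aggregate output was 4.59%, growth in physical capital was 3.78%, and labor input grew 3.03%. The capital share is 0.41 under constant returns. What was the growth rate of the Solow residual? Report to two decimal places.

1.25%

Labor's share = 1 − 0.41 = 0.59.
Physical capital: 0.41 × 3.78 = 1.5498 pp.
Labor input: 0.59 × 3.03 = 1.7877 pp.
TFP growth = 4.59 − 3.3375 = 1.2525%.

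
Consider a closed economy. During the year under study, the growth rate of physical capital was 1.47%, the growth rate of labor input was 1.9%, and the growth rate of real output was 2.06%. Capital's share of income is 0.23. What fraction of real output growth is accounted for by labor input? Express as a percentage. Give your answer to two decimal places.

Labor's share = 1 − 0.23 = 0.77.
Labor input contributed 0.77 × 1.9 = 1.463 pp.
Share of growth = 1.463 / 2.06 × 100 = 71.0194%.

Labor input accounted for 71.02% of growth.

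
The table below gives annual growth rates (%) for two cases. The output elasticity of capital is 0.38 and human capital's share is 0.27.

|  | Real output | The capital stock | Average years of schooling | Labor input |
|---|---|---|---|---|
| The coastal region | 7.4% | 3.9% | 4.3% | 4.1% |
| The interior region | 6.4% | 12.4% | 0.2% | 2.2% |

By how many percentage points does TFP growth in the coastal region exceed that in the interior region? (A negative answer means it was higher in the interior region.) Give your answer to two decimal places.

2.46 percentage points

Labor's share = 1 − 0.38 − 0.27 = 0.35.
The coastal region: TFP = 7.4 − 1.482 − 1.161 − 1.435 = 3.322%.
The interior region: TFP = 6.4 − 4.712 − 0.054 − 0.77 = 0.864%.
Difference = 3.322 − (0.864) = 2.458 pp.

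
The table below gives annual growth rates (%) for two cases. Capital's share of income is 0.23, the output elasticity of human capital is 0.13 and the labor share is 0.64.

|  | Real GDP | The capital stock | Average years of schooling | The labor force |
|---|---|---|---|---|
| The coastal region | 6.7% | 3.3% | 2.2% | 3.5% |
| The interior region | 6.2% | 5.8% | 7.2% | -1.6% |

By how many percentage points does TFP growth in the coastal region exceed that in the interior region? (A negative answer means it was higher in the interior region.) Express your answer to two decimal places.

-1.54 percentage points

Labor's share = 1 − 0.23 − 0.13 = 0.64.
The coastal region: TFP = 6.7 − 0.759 − 0.286 − 2.24 = 3.415%.
The interior region: TFP = 6.2 − 1.334 − 0.936 + 1.024 = 4.954%.
Difference = 3.415 − (4.954) = -1.539 pp.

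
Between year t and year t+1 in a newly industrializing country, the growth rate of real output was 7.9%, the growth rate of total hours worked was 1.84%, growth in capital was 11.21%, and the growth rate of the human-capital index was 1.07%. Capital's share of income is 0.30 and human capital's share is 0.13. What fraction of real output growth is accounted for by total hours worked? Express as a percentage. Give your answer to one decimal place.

Labor's share = 1 − 0.3 − 0.13 = 0.57.
Total hours worked contributed 0.57 × 1.84 = 1.0488 pp.
Share of growth = 1.0488 / 7.9 × 100 = 13.276%.

Total hours worked accounted for 13.3% of growth.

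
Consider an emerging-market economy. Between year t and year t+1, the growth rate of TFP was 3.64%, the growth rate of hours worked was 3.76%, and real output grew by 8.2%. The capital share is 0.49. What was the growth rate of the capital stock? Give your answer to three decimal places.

Labor's share = 1 − 0.49 = 0.51.
gY = gA + 0.51×3.76 + 0.49×g.
0.49×g = 8.2 − 3.64 − 1.9176 = 2.6424.
g = 2.6424 / 0.49 = 5.39265%.

5.393%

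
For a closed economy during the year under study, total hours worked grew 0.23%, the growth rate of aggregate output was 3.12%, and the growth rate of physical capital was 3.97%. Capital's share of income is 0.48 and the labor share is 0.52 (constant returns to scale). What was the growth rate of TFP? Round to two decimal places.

1.09%

Labor's share = 1 − 0.48 = 0.52.
Physical capital: 0.48 × 3.97 = 1.9056 pp.
Total hours worked: 0.52 × 0.23 = 0.1196 pp.
TFP growth = 3.12 − 2.0252 = 1.0948%.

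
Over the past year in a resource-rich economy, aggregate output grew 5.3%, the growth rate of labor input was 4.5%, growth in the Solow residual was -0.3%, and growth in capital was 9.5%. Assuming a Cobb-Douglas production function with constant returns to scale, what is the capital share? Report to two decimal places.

0.22

gY = gA + α·gK + (1−α)·gL, so gY − gA − gL = α(gK − gL).
5.3 + 0.3 − 4.5 = α × (9.5 − 4.5).
1.1 = 5 α, so α = 0.22.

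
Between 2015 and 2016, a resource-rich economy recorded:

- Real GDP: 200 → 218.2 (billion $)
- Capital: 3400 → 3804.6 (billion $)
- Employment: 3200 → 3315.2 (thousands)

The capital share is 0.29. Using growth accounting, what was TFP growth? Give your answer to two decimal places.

TFP growth was 3.09%.

Real GDP growth = (218.2 − 200) / 200 = 9.1%.
Capital growth = (3804.6 − 3400) / 3400 = 11.9%.
Employment growth = (3315.2 − 3200) / 3200 = 3.6%.
Labor's share = 1 − 0.29 = 0.71.
Capital: 0.29 × 11.9 = 3.451 pp.
Employment: 0.71 × 3.6 = 2.556 pp.
TFP growth = 9.1 − 6.007 = 3.093%.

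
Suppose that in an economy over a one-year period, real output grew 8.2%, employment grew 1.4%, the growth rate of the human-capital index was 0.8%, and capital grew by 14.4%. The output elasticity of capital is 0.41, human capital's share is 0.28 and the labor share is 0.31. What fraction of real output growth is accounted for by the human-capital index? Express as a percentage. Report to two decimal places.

2.73%

The human-capital index contributed 0.28 × 0.8 = 0.224 pp.
Share of growth = 0.224 / 8.2 × 100 = 2.7317%.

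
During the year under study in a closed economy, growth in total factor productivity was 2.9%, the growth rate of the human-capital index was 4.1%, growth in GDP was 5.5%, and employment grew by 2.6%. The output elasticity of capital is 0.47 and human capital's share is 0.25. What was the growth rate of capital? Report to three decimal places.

Labor's share = 1 − 0.47 − 0.25 = 0.28.
gY = gA + 0.25×4.1 + 0.28×2.6 + 0.47×g.
0.47×g = 5.5 − 2.9 − 1.753 = 0.847.
g = 0.847 / 0.47 = 1.80213%.

1.802%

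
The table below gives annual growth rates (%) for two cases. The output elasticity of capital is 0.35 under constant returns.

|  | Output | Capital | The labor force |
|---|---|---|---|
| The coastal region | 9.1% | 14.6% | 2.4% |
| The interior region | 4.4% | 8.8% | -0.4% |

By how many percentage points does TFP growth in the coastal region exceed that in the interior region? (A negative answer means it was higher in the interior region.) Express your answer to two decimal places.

Labor's share = 1 − 0.35 = 0.65.
The coastal region: TFP = 9.1 − 5.11 − 1.56 = 2.43%.
The interior region: TFP = 4.4 − 3.08 + 0.26 = 1.58%.
Difference = 2.43 − (1.58) = 0.85 pp.

0.85 percentage points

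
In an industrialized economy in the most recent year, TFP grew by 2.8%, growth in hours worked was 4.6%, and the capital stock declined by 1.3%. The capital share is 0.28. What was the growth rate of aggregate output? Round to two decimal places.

Labor's share = 1 − 0.28 = 0.72.
The capital stock: 0.28 × (-1.3) = -0.364 pp.
Hours worked: 0.72 × 4.6 = 3.312 pp.
Output growth = 2.8 + 2.948 = 5.748%.

Aggregate output grew 5.75%.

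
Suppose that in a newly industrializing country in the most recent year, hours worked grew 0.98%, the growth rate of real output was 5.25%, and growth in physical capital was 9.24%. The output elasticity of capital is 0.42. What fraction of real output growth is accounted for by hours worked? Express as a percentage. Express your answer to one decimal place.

Labor's share = 1 − 0.42 = 0.58.
Hours worked contributed 0.58 × 0.98 = 0.5684 pp.
Share of growth = 0.5684 / 5.25 × 100 = 10.827%.

10.8%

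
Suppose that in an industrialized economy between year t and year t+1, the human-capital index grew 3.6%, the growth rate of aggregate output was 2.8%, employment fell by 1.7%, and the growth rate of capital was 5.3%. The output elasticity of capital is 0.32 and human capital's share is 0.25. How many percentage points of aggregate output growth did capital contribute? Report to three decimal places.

Contribution = share × growth = 0.32 × 5.3 = 1.696 pp.

1.696 percentage points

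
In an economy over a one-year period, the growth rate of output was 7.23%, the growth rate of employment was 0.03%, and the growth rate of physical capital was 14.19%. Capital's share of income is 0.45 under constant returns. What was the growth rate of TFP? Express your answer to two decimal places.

0.83%

Labor's share = 1 − 0.45 = 0.55.
Physical capital: 0.45 × 14.19 = 6.3855 pp.
Employment: 0.55 × 0.03 = 0.0165 pp.
TFP growth = 7.23 − 6.402 = 0.828%.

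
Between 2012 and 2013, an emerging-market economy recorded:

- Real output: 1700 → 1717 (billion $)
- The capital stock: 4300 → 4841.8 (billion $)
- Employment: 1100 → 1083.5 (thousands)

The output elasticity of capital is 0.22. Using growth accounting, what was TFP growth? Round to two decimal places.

-0.60%

Real output growth = (1717 − 1700) / 1700 = 1%.
The capital stock growth = (4841.8 − 4300) / 4300 = 12.6%.
Employment growth = (1083.5 − 1100) / 1100 = -1.5%.
Labor's share = 1 − 0.22 = 0.78.
The capital stock: 0.22 × 12.6 = 2.772 pp.
Employment: 0.78 × (-1.5) = -1.17 pp.
TFP growth = 1 − 1.602 = -0.602%.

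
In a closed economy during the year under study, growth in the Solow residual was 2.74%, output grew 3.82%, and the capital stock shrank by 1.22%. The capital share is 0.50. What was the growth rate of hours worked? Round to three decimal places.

Labor's share = 1 − 0.5 = 0.5.
gY = gA + 0.5×(-1.22) + 0.5×g.
0.5×g = 3.82 − 2.74 + 0.61 = 1.69.
g = 1.69 / 0.5 = 3.38%.

3.380%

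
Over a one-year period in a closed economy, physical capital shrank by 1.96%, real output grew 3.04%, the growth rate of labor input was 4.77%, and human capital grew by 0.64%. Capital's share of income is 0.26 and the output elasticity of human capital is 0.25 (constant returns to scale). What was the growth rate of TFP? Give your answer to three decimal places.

1.052%

Labor's share = 1 − 0.26 − 0.25 = 0.49.
Physical capital: 0.26 × (-1.96) = -0.5096 pp.
Human capital: 0.25 × 0.64 = 0.16 pp.
Labor input: 0.49 × 4.77 = 2.3373 pp.
TFP growth = 3.04 − 1.9877 = 1.0523%.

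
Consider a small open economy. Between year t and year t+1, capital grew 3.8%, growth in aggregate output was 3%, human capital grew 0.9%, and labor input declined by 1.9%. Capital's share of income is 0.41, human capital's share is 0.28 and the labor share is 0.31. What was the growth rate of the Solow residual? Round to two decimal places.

1.78%

Labor's share = 1 − 0.41 − 0.28 = 0.31.
Capital: 0.41 × 3.8 = 1.558 pp.
Human capital: 0.28 × 0.9 = 0.252 pp.
Labor input: 0.31 × (-1.9) = -0.589 pp.
TFP growth = 3 − 1.221 = 1.779%.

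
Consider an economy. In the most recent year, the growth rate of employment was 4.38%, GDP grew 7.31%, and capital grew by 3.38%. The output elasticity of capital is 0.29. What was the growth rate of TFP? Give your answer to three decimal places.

3.220%

Labor's share = 1 − 0.29 = 0.71.
Capital: 0.29 × 3.38 = 0.9802 pp.
Employment: 0.71 × 4.38 = 3.1098 pp.
TFP growth = 7.31 − 4.09 = 3.22%.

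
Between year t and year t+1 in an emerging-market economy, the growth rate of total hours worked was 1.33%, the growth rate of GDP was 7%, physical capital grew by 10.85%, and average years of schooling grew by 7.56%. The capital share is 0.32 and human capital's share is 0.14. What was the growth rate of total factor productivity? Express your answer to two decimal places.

Labor's share = 1 − 0.32 − 0.14 = 0.54.
Physical capital: 0.32 × 10.85 = 3.472 pp.
Average years of schooling: 0.14 × 7.56 = 1.0584 pp.
Total hours worked: 0.54 × 1.33 = 0.7182 pp.
TFP growth = 7 − 5.2486 = 1.7514%.

1.75%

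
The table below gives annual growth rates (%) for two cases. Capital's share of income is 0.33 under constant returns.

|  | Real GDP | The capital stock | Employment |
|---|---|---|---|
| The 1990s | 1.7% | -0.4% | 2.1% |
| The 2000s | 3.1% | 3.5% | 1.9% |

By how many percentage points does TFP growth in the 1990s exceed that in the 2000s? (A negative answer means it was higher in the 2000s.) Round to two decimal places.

-0.25 percentage points

Labor's share = 1 − 0.33 = 0.67.
The 1990s: TFP = 1.7 + 0.132 − 1.407 = 0.425%.
The 2000s: TFP = 3.1 − 1.155 − 1.273 = 0.672%.
Difference = 0.425 − (0.672) = -0.247 pp.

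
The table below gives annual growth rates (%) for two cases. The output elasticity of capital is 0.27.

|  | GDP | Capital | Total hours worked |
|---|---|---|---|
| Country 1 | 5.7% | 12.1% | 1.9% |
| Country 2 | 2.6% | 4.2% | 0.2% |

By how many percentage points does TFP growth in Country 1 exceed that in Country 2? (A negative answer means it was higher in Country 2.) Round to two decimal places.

-0.27 percentage points

Labor's share = 1 − 0.27 = 0.73.
Country 1: TFP = 5.7 − 3.267 − 1.387 = 1.046%.
Country 2: TFP = 2.6 − 1.134 − 0.146 = 1.32%.
Difference = 1.046 − (1.32) = -0.274 pp.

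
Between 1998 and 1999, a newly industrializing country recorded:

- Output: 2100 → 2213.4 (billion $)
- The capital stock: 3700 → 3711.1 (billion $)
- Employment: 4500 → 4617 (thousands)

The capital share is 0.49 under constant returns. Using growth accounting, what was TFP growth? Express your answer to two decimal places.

Output growth = (2213.4 − 2100) / 2100 = 5.4%.
The capital stock growth = (3711.1 − 3700) / 3700 = 0.3%.
Employment growth = (4617 − 4500) / 4500 = 2.6%.
Labor's share = 1 − 0.49 = 0.51.
The capital stock: 0.49 × 0.3 = 0.147 pp.
Employment: 0.51 × 2.6 = 1.326 pp.
TFP growth = 5.4 − 1.473 = 3.927%.

TFP grew 3.93%.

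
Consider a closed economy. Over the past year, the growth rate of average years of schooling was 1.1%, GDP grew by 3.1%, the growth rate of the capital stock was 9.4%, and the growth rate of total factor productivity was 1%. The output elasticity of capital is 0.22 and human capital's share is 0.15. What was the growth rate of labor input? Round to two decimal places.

-0.21%

Labor's share = 1 − 0.22 − 0.15 = 0.63.
gY = gA + 0.22×9.4 + 0.15×1.1 + 0.63×g.
0.63×g = 3.1 − 1 − 2.233 = -0.133.
g = -0.133 / 0.63 = -0.2111%.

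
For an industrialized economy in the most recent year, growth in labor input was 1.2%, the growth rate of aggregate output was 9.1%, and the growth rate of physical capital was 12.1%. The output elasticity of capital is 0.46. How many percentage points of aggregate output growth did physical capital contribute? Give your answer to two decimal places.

5.57 pp

Contribution = share × growth = 0.46 × 12.1 = 5.566 pp.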